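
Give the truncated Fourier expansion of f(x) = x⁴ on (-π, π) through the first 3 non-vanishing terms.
(48 - 8·π^2)·cos(x) + (-3 + 2·π^2)·cos(2·x) + π^4/5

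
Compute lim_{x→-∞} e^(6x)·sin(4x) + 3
Evaluate the dominant behaviour as x → -∞; each term tends to a finite value or vanishes.
Limit = 3.

Final answer: 3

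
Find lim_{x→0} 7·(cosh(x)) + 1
Direct substitution at x = 0 gives 8.

Final answer: 8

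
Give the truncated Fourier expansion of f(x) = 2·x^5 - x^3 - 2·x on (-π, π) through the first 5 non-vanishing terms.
(-82·π^2 + 4·π^4 + 488)·sin(x) + (-2·π^4 - 29/2 + 11·π^2)·sin(2·x) + (-98·π^2/27 + 88/81 + 4·π^4/3)·sin(3·x) + (-π^4 + 11/32 + 7·π^2/4)·sin(4·x) + (-26·π^2/25 - 344/625 + 4·π^4/5)·sin(5·x)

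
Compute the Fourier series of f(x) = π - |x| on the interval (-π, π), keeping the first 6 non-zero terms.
4·cos(x)/π + 4·cos(3·x)/(9·π) + 4·cos(5·x)/(25·π) + 4·cos(7·x)/(49·π) + 4·cos(9·x)/(81·π) + π/2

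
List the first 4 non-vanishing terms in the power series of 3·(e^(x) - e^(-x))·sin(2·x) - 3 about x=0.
11·x^6/30 - 6·x^4 + 12·x^2 - 3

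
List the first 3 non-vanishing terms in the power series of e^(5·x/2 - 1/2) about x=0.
25·x^2·e^(-1/2)/8 + 5·x·e^(-1/2)/2 + e^(-1/2)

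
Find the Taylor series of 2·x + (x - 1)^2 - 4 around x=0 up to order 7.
x^2 - 3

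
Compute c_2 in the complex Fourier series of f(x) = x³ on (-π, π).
Compute the real Fourier coefficients first: a_2 = 0, b_2 = 3/2 - π^2.
Then c_2 = (a_2 − i·b_2)/2 = -3·i/4 + i·π^2/2.

Final answer: -3·i/4 + i·π^2/2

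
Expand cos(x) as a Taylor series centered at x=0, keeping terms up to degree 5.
x^4/24 - x^2/2 + 1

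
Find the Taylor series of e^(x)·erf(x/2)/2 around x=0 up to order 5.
x^5/(320·√(π)) + x^4/(24·√(π)) + 5·x^3/(24·√(π)) + x^2/(2·√(π)) + x/(2·√(π))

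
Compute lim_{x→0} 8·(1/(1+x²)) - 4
Direct substitution at x = 0 gives 4.

Final answer: 4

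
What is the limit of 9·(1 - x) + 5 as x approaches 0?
Direct substitution at x = 0 gives 14.

Final answer: 14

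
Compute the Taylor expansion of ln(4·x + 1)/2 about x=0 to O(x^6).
512·x^5/5 - 32·x^4 + 32·x^3/3 - 4·x^2 + 2·x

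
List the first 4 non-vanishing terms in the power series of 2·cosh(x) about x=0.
x^6/360 + x^4/12 + x^2 + 2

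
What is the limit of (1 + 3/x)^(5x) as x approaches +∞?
As x → +∞: write (1 + 3/x)^(5x) = ((1 + 3/x)^x)^5 → (e^3)^5 = e^15.
Limit = e^(15).

Final answer: e^(15)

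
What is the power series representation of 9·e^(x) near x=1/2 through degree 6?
9·e^(1/2) + 9·e^(1/2)·(x - 1/2) + 9·e^(1/2)·(x - 1/2)^2/2 + 3·e^(1/2)·(x - 1/2)^3/2 + 3·e^(1/2)·(x - 1/2)^4/8 + 3·e^(1/2)·(x - 1/2)^5/40 + e^(1/2)·(x - 1/2)^6/80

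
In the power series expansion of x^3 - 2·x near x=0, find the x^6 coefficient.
Expand to order 6: x^3 - 2·x = x^3 - 2·x + O(x^7).
The coefficient of x^6 is 0.

Final answer: 0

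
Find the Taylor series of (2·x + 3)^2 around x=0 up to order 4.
4·x^2 + 12·x + 9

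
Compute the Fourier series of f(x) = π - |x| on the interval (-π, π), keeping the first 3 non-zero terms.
4·cos(x)/π + 4·cos(3·x)/(9·π) + π/2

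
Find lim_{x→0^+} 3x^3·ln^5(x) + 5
The product is a 0·∞ indeterminate form at x → 0⁺.
Rewrite the product as 3·ln^5(x) / x^(-3) and apply L'Hôpital, or use the standard hierarchy x^(-3) ≫ |ln x|^5 as x → 0⁺.
The indeterminate product → 0, so the limit = 5.

Final answer: 5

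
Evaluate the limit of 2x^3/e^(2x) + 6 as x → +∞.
The quotient is an ∞/∞ indeterminate form as x → +∞.
The exponential denominator e^(2x) dominates the polynomial numerator (e^x ≫ x^3 as x → ∞), so the quotient → 0.
Adding the constant: 0 + 6 = 6. Limit = 6.

Final answer: 6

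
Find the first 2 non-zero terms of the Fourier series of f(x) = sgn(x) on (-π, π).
4·sin(x)/π + 4·sin(3·x)/(3·π)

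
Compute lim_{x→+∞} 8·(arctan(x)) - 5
Evaluate the dominant behaviour as x → +∞; each term tends to a finite value or vanishes.
Limit = -5 + 4·π.

Final answer: -5 + 4·π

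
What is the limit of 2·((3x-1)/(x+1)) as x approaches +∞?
Evaluate the dominant behaviour as x → +∞; each term tends to a finite value or vanishes.
Limit = 6.

Final answer: 6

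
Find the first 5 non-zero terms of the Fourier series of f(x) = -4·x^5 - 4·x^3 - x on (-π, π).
(-914 - 8·π^4 + 152·π^2)·sin(x) + (-16·π^2 + 25 + 4·π^4)·sin(2·x) + (-8·π^4/3 - 230/81 + 88·π^2/27)·sin(3·x) + (-π^2/2 + 11/16 + 2·π^4)·sin(4·x) + (-8·π^4/5 - 8·π^2/25 - 202/625)·sin(5·x)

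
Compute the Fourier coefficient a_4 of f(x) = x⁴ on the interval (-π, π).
a_4 = (1/π) ∫_{-π}^{π} f(x)·cos(4x) dx.
Evaluate the integral (use parity and integration by parts as needed): a_4 = -3/16 + π^2/2.

Final answer: -3/16 + π^2/2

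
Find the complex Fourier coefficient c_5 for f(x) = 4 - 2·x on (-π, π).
Compute the real Fourier coefficients first: a_5 = 0, b_5 = -4/5.
Then c_5 = (a_5 − i·b_5)/2 = 2·i/5.

Final answer: 2·i/5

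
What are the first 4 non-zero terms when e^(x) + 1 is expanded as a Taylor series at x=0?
x^3/6 + x^2/2 + x + 2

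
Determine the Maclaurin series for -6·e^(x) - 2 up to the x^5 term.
-x^5/20 - x^4/4 - x^3 - 3·x^2 - 6·x - 8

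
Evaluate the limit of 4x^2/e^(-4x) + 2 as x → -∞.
The quotient is an ∞/∞ indeterminate form as x → -∞.
Compare growth rates of the dominant terms (exponentials ≫ polynomials ≫ logarithms), or apply L'Hôpital's rule; the quotient → 0.
Adding the constant: 0 + 2 = 2. Limit = 2.

Final answer: 2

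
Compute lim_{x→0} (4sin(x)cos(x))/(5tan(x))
Both numerator and denominator → 0 as x → 0; this is a 0/0 indeterminate form.
Expand each to leading order near x = 0: numerator ~ 4·x, denominator ~ 5·x.
The limit of the ratio is 4/5.

Final answer: 4/5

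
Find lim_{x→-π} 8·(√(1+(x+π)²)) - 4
Direct substitution at x = -π gives 4.

Final answer: 4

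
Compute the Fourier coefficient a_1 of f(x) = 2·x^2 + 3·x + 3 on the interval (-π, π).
a_1 = (1/π) ∫_{-π}^{π} f(x)·cos(1x) dx.
Evaluate the integral (use parity and integration by parts as needed): a_1 = -8.

Final answer: -8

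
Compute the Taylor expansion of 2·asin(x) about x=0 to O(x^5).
x^3/3 + 2·x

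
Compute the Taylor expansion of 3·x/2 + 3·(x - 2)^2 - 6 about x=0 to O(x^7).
3·x^2 - 21·x/2 + 6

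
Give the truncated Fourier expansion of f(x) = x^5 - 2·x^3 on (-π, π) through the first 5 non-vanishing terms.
(-44·π^2 + 2·π^4 + 264)·sin(x) + (-π^4 - 21/2 + 7·π^2)·sin(2·x) + (-76·π^2/27 + 152/81 + 2·π^4/3)·sin(3·x) + (-π^4/2 - 39/64 + 13·π^2/8)·sin(4·x) + (-28·π^2/25 + 168/625 + 2·π^4/5)·sin(5·x)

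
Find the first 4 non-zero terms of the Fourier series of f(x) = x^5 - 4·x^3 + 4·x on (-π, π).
(-48·π^2 + 2·π^4 + 296)·sin(x) + (-π^4 - 35/2 + 9·π^2)·sin(2·x) + (-112·π^2/27 + 440/81 + 2·π^4/3)·sin(3·x) + (-π^4/2 - 191/64 + 21·π^2/8)·sin(4·x)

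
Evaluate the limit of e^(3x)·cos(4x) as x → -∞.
Evaluate the dominant behaviour as x → -∞; each term tends to a finite value or vanishes.
Limit = 0.

Final answer: 0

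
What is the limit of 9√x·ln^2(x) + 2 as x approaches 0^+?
The product is a 0·∞ indeterminate form at x → 0⁺.
Rewrite the product as 9·ln^2(x) / x^(-1/2) and apply L'Hôpital, or use the standard hierarchy x^(-1/2) ≫ |ln x|^2 as x → 0⁺.
The indeterminate product → 0, so the limit = 2.

Final answer: 2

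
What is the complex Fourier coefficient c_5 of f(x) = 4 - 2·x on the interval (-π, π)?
Compute the real Fourier coefficients first: a_5 = 0, b_5 = -4/5.
Then c_5 = (a_5 − i·b_5)/2 = 2·i/5.

Final answer: 2·i/5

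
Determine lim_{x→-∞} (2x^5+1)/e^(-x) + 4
The quotient is an ∞/∞ indeterminate form as x → -∞.
Compare growth rates of the dominant terms (exponentials ≫ polynomials ≫ logarithms), or apply L'Hôpital's rule; the quotient → 0.
Adding the constant: 0 + 4 = 4. Limit = 4.

Final answer: 4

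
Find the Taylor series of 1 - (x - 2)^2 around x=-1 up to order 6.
-8 + 6·(x + 1) - (x + 1)^2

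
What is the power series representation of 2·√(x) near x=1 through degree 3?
2 + (x - 1) - (x - 1)^2/4 + (x - 1)^3/8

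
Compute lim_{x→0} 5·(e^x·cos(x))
Direct substitution at x = 0 gives 5.

Final answer: 5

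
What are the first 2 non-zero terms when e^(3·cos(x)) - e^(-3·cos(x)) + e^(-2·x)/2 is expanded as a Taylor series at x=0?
-x - e^(-3) + 1/2 + e^(3)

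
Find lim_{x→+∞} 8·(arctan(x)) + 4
Evaluate the dominant behaviour as x → +∞; each term tends to a finite value or vanishes.
Limit = 4 + 4·π.

Final answer: 4 + 4·π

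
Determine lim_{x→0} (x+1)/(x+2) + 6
Direct substitution at x = 0 gives 13/2.

Final answer: 13/2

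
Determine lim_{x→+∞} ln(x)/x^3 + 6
The quotient is an ∞/∞ indeterminate form as x → +∞.
The polynomial denominator x^3 dominates the logarithmic numerator (any positive power of x ≫ ln(x) as x → ∞), so the quotient → 0.
Adding the constant: 0 + 6 = 6. Limit = 6.

Final answer: 6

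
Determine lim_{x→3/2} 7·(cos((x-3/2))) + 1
Direct substitution at x = 3/2 gives 8.

Final answer: 8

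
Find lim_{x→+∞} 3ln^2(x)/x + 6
The quotient is an ∞/∞ indeterminate form as x → +∞.
The polynomial denominator x dominates the logarithmic numerator (any positive power of x ≫ ln^2(x) as x → ∞), so the quotient → 0.
Adding the constant: 0 + 6 = 6. Limit = 6.

Final answer: 6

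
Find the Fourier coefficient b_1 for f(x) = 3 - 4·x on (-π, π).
b_1 = (1/π) ∫_{-π}^{π} f(x)·sin(1x) dx.
Evaluate the integral (use parity and integration by parts as needed): b_1 = -8.

Final answer: -8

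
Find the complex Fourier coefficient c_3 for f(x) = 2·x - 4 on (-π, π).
Compute the real Fourier coefficients first: a_3 = 0, b_3 = 4/3.
Then c_3 = (a_3 − i·b_3)/2 = -2·i/3.

Final answer: -2·i/3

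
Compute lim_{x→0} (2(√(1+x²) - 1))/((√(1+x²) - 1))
Both numerator and denominator → 0 as x → 0; this is a 0/0 indeterminate form.
Expand each to leading order near x = 0: numerator ~ x^2, denominator ~ x^2/2.
The limit of the ratio is 2.

Final answer: 2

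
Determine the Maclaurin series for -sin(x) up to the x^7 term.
x^7/5040 - x^5/120 + x^3/6 - x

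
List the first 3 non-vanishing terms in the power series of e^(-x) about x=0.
x^2/2 - x + 1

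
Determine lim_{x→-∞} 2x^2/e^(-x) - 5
The quotient is an ∞/∞ indeterminate form as x → -∞.
Compare growth rates of the dominant terms (exponentials ≫ polynomials ≫ logarithms), or apply L'Hôpital's rule; the quotient → 0.
Adding the constant: 0 - 5 = -5. Limit = -5.

Final answer: -5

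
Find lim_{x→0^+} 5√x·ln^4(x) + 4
The product is a 0·∞ indeterminate form at x → 0⁺.
Rewrite the product as 5·ln^4(x) / x^(-1/2) and apply L'Hôpital, or use the standard hierarchy x^(-1/2) ≫ |ln x|^4 as x → 0⁺.
The indeterminate product → 0, so the limit = 4.

Final answer: 4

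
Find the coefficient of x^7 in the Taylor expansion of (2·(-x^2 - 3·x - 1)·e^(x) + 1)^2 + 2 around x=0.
Expand to order 7: (2·(-x^2 - 3·x - 1)·e^(x) + 1)^2 + 2 = 11104·x^7/315 + 4549·x^6/60 + 1958·x^5/15 + 341·x^4/2 + 464·x^3/3 + 82·x^2 + 16·x + 3 + O(x^8).
The coefficient of x^7 is 11104/315.

Final answer: 11104/315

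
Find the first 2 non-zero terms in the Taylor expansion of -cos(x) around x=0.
x^2/2 - 1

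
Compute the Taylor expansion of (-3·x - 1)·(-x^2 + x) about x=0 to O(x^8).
3·x^3 - 2·x^2 - x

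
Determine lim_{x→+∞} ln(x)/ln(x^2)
This is an ∞/∞ indeterminate form as x → +∞.
Write ln(x^2) = 2·ln(x), reducing the quotient to 1/2.
Limit = 1/2.

Final answer: 1/2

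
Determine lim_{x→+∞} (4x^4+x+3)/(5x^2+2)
This is an ∞/∞ indeterminate form as x → +∞.
Divide numerator and denominator by x^4 and let the lower-order terms vanish; the numerator's degree 4 exceeds the denominator's degree 2, so the quotient diverges.
Limit = ∞.

Final answer: ∞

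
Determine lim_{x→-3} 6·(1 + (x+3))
Direct substitution at x = -3 gives 6.

Final answer: 6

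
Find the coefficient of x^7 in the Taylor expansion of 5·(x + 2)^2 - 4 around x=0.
Expand to order 7: 5·(x + 2)^2 - 4 = 5·x^2 + 20·x + 16 + O(x^8).
The coefficient of x^7 is 0.

Final answer: 0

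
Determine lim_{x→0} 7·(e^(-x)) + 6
Direct substitution at x = 0 gives 13.

Final answer: 13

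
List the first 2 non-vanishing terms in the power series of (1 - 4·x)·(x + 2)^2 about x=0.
4 - 12·x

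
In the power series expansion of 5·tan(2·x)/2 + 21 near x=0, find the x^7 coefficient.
Expand to order 7: 5·tan(2·x)/2 + 21 = 1088·x^7/63 + 32·x^5/3 + 20·x^3/3 + 5·x + 21 + O(x^8).
The coefficient of x^7 is 1088/63.

Final answer: 1088/63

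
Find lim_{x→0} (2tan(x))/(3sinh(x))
Both numerator and denominator → 0 as x → 0; this is a 0/0 indeterminate form.
Expand each to leading order near x = 0: numerator ~ 2·x, denominator ~ 3·x.
The limit of the ratio is 2/3.

Final answer: 2/3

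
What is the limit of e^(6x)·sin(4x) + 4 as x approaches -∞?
Evaluate the dominant behaviour as x → -∞; each term tends to a finite value or vanishes.
Limit = 4.

Final answer: 4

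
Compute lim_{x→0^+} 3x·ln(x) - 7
The product is a 0·∞ indeterminate form at x → 0⁺.
Rewrite the product as 3·ln(x) / x^(-1) and apply L'Hôpital, or use the standard hierarchy x^(-1) ≫ |ln x| as x → 0⁺.
The indeterminate product → 0, so the limit = -7.

Final answer: -7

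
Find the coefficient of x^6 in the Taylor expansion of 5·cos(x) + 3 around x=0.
Expand to order 6: 5·cos(x) + 3 = -x^6/144 + 5·x^4/24 - 5·x^2/2 + 8 + O(x^7).
The coefficient of x^6 is -1/144.

Final answer: -1/144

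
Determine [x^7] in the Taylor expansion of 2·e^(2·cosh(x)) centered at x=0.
Expand to order 7: 2·e^(2·cosh(x)) = 91·x^6·e^(2)/180 + 7·x^4·e^(2)/6 + 2·x^2·e^(2) + 2·e^(2) + O(x^8).
The coefficient of x^7 is 0.

Final answer: 0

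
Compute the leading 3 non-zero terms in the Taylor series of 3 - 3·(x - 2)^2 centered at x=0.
-3·x^2 + 12·x - 9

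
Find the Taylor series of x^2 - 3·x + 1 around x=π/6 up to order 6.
-π/2 + π^2/36 + 1 + (-3 + π/3)·(x - π/6) + (x - π/6)^2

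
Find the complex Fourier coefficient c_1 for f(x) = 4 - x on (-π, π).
Compute the real Fourier coefficients first: a_1 = 0, b_1 = -2.
Then c_1 = (a_1 − i·b_1)/2 = i.

Final answer: i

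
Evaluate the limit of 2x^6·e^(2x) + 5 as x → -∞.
The product is a 0·∞ indeterminate form at x → -∞.
Rewrite the product as 2x^6 / e^(-2x) (an ∞/∞ form) and apply L'Hôpital, or use the standard hierarchy e^(2|x|) ≫ |x^6| as x → -∞.
The indeterminate product → 0, so the limit = 5.

Final answer: 5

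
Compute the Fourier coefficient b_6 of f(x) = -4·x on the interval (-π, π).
b_6 = (1/π) ∫_{-π}^{π} f(x)·sin(6x) dx.
Evaluate the integral (use parity and integration by parts as needed): b_6 = 4/3.

Final answer: 4/3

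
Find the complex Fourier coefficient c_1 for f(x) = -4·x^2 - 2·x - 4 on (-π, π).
Compute the real Fourier coefficients first: a_1 = 16, b_1 = -4.
Then c_1 = (a_1 − i·b_1)/2 = 8 + 2·i.

Final answer: 8 + 2·i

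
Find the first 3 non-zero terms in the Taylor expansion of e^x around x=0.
x^2/2 + x + 1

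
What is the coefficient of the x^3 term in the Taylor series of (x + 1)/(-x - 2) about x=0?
Expand to order 3: (x + 1)/(-x - 2) = -x^3/16 + x^2/8 - x/4 - 1/2 + O(x^4).
The coefficient of x^3 is -1/16.

Final answer: -1/16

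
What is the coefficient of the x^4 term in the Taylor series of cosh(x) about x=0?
Expand to order 4: cosh(x) = x^4/24 + x^2/2 + 1 + O(x^5).
The coefficient of x^4 is 1/24.

Final answer: 1/24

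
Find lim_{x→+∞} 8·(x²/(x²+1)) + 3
Evaluate the dominant behaviour as x → +∞; each term tends to a finite value or vanishes.
Limit = 11.

Final answer: 11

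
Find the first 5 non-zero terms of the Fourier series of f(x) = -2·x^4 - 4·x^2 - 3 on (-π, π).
(-80 + 16·π^2)·cos(x) + (2 - 4·π^2)·cos(2·x) + (16/27 + 16·π^2/9)·cos(3·x) + (-π^2 - 5/8)·cos(4·x) - 2·π^4/5 - 4·π^2/3 - 3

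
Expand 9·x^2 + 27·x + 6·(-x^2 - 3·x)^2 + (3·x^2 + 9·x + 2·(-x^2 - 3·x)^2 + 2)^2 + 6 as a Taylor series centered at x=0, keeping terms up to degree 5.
540·x^5 + 671·x^4 + 462·x^3 + 228·x^2 + 63·x + 10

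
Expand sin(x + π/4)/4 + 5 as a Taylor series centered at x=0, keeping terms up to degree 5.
√(2)·x^5/960 + √(2)·x^4/192 - √(2)·x^3/48 - √(2)·x^2/16 + √(2)·x/8 + √(2)/8 + 5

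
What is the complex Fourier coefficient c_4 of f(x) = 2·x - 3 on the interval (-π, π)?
Compute the real Fourier coefficients first: a_4 = 0, b_4 = -1.
Then c_4 = (a_4 − i·b_4)/2 = i/2.

Final answer: i/2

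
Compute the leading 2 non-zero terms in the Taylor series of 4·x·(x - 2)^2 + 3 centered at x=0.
16·x + 3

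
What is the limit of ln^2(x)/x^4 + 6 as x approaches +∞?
The quotient is an ∞/∞ indeterminate form as x → +∞.
The polynomial denominator x^4 dominates the logarithmic numerator (any positive power of x ≫ ln^2(x) as x → ∞), so the quotient → 0.
Adding the constant: 0 + 6 = 6. Limit = 6.

Final answer: 6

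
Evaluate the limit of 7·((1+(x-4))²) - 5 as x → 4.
Direct substitution at x = 4 gives 2.

Final answer: 2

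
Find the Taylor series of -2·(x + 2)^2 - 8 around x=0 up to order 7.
-2·x^2 - 8·x - 16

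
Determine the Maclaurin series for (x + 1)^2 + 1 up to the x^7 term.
x^2 + 2·x + 2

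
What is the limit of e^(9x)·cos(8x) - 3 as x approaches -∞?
Evaluate the dominant behaviour as x → -∞; each term tends to a finite value or vanishes.
Limit = -3.

Final answer: -3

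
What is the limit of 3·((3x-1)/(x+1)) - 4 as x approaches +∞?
Evaluate the dominant behaviour as x → +∞; each term tends to a finite value or vanishes.
Limit = 5.

Final answer: 5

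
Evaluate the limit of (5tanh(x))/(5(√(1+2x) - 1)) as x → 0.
Both numerator and denominator → 0 as x → 0; this is a 0/0 indeterminate form.
Expand each to leading order near x = 0: numerator ~ 5·x, denominator ~ 5·x.
The limit of the ratio is 1.

Final answer: 1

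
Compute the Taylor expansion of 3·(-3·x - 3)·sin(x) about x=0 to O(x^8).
x^7/560 - 3·x^6/40 - 3·x^5/40 + 3·x^4/2 + 3·x^3/2 - 9·x^2 - 9·x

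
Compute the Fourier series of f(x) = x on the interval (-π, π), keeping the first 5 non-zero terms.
2·sin(x) - sin(2·x) + 2·sin(3·x)/3 - sin(4·x)/2 + 2·sin(5·x)/5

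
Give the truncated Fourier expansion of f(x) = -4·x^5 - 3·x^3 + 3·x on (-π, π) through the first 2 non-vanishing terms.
(-918 - 8·π^4 + 154·π^2)·sin(x) + (-17·π^2 + 45/2 + 4·π^4)·sin(2·x)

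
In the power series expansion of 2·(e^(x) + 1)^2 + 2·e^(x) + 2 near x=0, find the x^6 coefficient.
Expand to order 6: 2·(e^(x) + 1)^2 + 2·e^(x) + 2 = 67·x^6/360 + 7·x^5/12 + 19·x^4/12 + 11·x^3/3 + 7·x^2 + 10·x + 12 + O(x^7).
The coefficient of x^6 is 67/360.

Final answer: 67/360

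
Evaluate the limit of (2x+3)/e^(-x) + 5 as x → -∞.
The quotient is an ∞/∞ indeterminate form as x → -∞.
Compare growth rates of the dominant terms (exponentials ≫ polynomials ≫ logarithms), or apply L'Hôpital's rule; the quotient → 0.
Adding the constant: 0 + 5 = 5. Limit = 5.

Final answer: 5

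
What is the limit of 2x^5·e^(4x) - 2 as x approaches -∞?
The product is a 0·∞ indeterminate form at x → -∞.
Rewrite the product as 2x^5 / e^(-4x) (an ∞/∞ form) and apply L'Hôpital, or use the standard hierarchy e^(4|x|) ≫ |x^5| as x → -∞.
The indeterminate product → 0, so the limit = -2.

Final answer: -2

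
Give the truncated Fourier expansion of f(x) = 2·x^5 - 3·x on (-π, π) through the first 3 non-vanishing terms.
(-80·π^2 + 4·π^4 + 474)·sin(x) + (-2·π^4 - 12 + 10·π^2)·sin(2·x) + (-80·π^2/27 - 2/81 + 4·π^4/3)·sin(3·x)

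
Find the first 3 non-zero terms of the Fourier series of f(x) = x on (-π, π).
2·sin(x) - sin(2·x) + 2·sin(3·x)/3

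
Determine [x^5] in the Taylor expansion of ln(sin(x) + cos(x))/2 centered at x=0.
Expand to order 5: ln(sin(x) + cos(x))/2 = x^5/3 - x^4/3 + x^3/3 - x^2/2 + x/2 + O(x^6).
The coefficient of x^5 is 1/3.

Final answer: 1/3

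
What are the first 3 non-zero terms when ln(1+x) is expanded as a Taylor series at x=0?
x^3/3 - x^2/2 + x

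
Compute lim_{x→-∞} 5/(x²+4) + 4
Evaluate the dominant behaviour as x → -∞; each term tends to a finite value or vanishes.
Limit = 4.

Final answer: 4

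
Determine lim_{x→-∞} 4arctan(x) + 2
Evaluate the dominant behaviour as x → -∞; each term tends to a finite value or vanishes.
Limit = 2 - 2·π.

Final answer: 2 - 2·π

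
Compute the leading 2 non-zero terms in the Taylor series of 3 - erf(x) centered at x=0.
-2·x/√(π) + 3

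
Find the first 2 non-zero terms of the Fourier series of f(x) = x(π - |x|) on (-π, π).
8·sin(x)/π + 8·sin(3·x)/(27·π)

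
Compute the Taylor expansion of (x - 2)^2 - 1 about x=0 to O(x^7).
x^2 - 4·x + 3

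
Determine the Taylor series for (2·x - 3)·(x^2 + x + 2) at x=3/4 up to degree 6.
-159/32 + 23·(x - 3/4)/8 + 7·(x - 3/4)^2/2 + 2·(x - 3/4)^3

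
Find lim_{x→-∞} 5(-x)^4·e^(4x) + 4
The product is a 0·∞ indeterminate form at x → -∞.
Rewrite the product as 5(-x)^4 / e^(-4x) (an ∞/∞ form) and apply L'Hôpital, or use the standard hierarchy e^(4|x|) ≫ |(-x)^4| as x → -∞.
The indeterminate product → 0, so the limit = 4.

Final answer: 4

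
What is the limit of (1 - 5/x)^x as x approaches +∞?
As x → +∞: this is the defining limit (1 - 5/x)^x → e^(-5).
Limit = e^(-5).

Final answer: e^(-5)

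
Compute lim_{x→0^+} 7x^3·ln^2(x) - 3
The product is a 0·∞ indeterminate form at x → 0⁺.
Rewrite the product as 7·ln^2(x) / x^(-3) and apply L'Hôpital, or use the standard hierarchy x^(-3) ≫ |ln x|^2 as x → 0⁺.
The indeterminate product → 0, so the limit = -3.

Final answer: -3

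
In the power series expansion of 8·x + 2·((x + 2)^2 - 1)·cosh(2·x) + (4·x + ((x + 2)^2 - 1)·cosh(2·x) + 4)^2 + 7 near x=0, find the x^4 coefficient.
Expand to order 4: 8·x + 2·((x + 2)^2 - 1)·cosh(2·x) + (4·x + ((x + 2)^2 - 1)·cosh(2·x) + 4)^2 + 7 = 241·x^4 + 240·x^3 + 176·x^2 + 128·x + 62 + O(x^5).
The coefficient of x^4 is 241.

Final answer: 241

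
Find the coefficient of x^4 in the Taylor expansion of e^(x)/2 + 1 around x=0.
Expand to order 4: e^(x)/2 + 1 = x^4/48 + x^3/12 + x^2/4 + x/2 + 3/2 + O(x^5).
The coefficient of x^4 is 1/48.

Final answer: 1/48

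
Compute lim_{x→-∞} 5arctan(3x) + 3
Evaluate the dominant behaviour as x → -∞; each term tends to a finite value or vanishes.
Limit = 3 - 5·π/2.

Final answer: 3 - 5·π/2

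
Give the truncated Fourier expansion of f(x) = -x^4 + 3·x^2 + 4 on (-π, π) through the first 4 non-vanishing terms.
(-60 + 8·π^2)·cos(x) + (6 - 2·π^2)·cos(2·x) + (-52/27 + 8·π^2/9)·cos(3·x) - π^4/5 + 4 + π^2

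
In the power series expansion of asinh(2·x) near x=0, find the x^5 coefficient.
Expand to order 5: asinh(2·x) = 12·x^5/5 - 4·x^3/3 + 2·x + O(x^6).
The coefficient of x^5 is 12/5.

Final answer: 12/5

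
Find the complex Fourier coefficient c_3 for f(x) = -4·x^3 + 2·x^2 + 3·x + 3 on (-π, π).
Compute the real Fourier coefficients first: a_3 = -8/9, b_3 = 34/9 - 8·π^2/3.
Then c_3 = (a_3 − i·b_3)/2 = -4/9 - 17·i/9 + 4·i·π^2/3.

Final answer: -4/9 - 17·i/9 + 4·i·π^2/3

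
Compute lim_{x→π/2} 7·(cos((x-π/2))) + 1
Direct substitution at x = π/2 gives 8.

Final answer: 8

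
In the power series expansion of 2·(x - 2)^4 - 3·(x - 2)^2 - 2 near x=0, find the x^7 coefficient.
Expand to order 7: 2·(x - 2)^4 - 3·(x - 2)^2 - 2 = 2·x^4 - 16·x^3 + 45·x^2 - 52·x + 18 + O(x^8).
The coefficient of x^7 is 0.

Final answer: 0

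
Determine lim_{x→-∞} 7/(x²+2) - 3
Evaluate the dominant behaviour as x → -∞; each term tends to a finite value or vanishes.
Limit = -3.

Final answer: -3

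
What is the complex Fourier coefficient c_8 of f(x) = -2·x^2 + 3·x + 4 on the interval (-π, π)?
Compute the real Fourier coefficients first: a_8 = -1/8, b_8 = -3/4.
Then c_8 = (a_8 − i·b_8)/2 = -1/16 + 3·i/8.

Final answer: -1/16 + 3·i/8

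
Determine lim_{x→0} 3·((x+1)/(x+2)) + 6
Direct substitution at x = 0 gives 15/2.

Final answer: 15/2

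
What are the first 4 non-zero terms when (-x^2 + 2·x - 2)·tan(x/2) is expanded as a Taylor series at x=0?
x^4/12 - 7·x^3/12 + x^2 - x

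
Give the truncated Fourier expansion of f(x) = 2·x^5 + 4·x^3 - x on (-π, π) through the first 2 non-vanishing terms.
(-72·π^2 + 4·π^4 + 430)·sin(x) + (-2·π^4 - 8 + 6·π^2)·sin(2·x)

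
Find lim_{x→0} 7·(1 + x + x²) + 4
Direct substitution at x = 0 gives 11.

Final answer: 11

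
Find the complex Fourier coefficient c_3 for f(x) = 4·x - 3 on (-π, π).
Compute the real Fourier coefficients first: a_3 = 0, b_3 = 8/3.
Then c_3 = (a_3 − i·b_3)/2 = -4·i/3.

Final answer: -4·i/3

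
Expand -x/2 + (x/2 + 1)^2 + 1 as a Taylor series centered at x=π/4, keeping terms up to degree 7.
π^2/64 + π/8 + 2 + (π/8 + 1/2)·(x - π/4) + (x - π/4)^2/4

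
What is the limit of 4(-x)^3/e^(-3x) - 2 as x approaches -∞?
The quotient is an ∞/∞ indeterminate form as x → -∞.
Compare growth rates of the dominant terms (exponentials ≫ polynomials ≫ logarithms), or apply L'Hôpital's rule; the quotient → 0.
Adding the constant: 0 - 2 = -2. Limit = -2.

Final answer: -2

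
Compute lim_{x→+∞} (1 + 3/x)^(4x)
As x → +∞: write (1 + 3/x)^(4x) = ((1 + 3/x)^x)^4 → (e^3)^4 = e^12.
Limit = e^(12).

Final answer: e^(12)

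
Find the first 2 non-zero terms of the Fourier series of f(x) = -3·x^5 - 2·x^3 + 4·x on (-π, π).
(-688 - 6·π^4 + 116·π^2)·sin(x) + (-13·π^2 + 31/2 + 3·π^4)·sin(2·x)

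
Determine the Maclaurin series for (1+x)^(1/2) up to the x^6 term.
-21·x^6/1024 + 7·x^5/256 - 5·x^4/128 + x^3/16 - x^2/8 + x/2 + 1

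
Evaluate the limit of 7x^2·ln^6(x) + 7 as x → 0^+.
The product is a 0·∞ indeterminate form at x → 0⁺.
Rewrite the product as 7·ln^6(x) / x^(-2) and apply L'Hôpital, or use the standard hierarchy x^(-2) ≫ |ln x|^6 as x → 0⁺.
The indeterminate product → 0, so the limit = 7.

Final answer: 7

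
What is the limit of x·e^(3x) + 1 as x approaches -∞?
The product is a 0·∞ indeterminate form at x → -∞.
Rewrite the product as x / e^(-3x) (an ∞/∞ form) and apply L'Hôpital, or use the standard hierarchy e^(3|x|) ≫ |x| as x → -∞.
The indeterminate product → 0, so the limit = 1.

Final answer: 1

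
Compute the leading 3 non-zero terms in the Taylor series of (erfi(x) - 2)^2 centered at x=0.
4·x^2/π - 8·x/√(π) + 4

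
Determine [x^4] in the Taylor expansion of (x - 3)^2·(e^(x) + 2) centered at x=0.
Expand to order 4: (x - 3)^2·(e^(x) + 2) = -x^4/8 - x^3/2 + 3·x^2/2 - 9·x + 27 + O(x^5).
The coefficient of x^4 is -1/8.

Final answer: -1/8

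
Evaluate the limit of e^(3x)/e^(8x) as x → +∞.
This is an ∞/∞ indeterminate form as x → +∞.
Rewrite e^(3x)/e^(8x) = e^((3−8)x) = e^(-5x); the exponent coefficient is -5 < 0 so e^(-5x) → 0.
Limit = 0.

Final answer: 0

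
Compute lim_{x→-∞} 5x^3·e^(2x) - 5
The product is a 0·∞ indeterminate form at x → -∞.
Rewrite the product as 5x^3 / e^(-2x) (an ∞/∞ form) and apply L'Hôpital, or use the standard hierarchy e^(2|x|) ≫ |x^3| as x → -∞.
The indeterminate product → 0, so the limit = -5.

Final answer: -5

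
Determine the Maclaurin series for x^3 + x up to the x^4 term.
x^3 + x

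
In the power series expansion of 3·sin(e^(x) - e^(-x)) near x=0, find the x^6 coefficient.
0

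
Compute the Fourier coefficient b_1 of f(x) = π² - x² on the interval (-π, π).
b_1 = (1/π) ∫_{-π}^{π} f(x)·sin(1x) dx.
Evaluate the integral (use parity and integration by parts as needed): b_1 = 0.

Final answer: 0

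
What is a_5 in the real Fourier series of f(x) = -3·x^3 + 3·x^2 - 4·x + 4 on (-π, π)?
a_5 = (1/π) ∫_{-π}^{π} f(x)·cos(5x) dx.
Evaluate the integral (use parity and integration by parts as needed): a_5 = -12/25.

Final answer: -12/25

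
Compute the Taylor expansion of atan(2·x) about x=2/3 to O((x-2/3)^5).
atan(4/3) + 18·(x - 2/3)/25 - 432·(x - 2/3)^2/625 + 8424·(x - 2/3)^3/15625 - 108864·(x - 2/3)^4/390625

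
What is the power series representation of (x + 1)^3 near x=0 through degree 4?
x^3 + 3·x^2 + 3·x + 1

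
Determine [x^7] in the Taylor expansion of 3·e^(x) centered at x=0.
Expand to order 7: 3·e^(x) = x^7/1680 + x^6/240 + x^5/40 + x^4/8 + x^3/2 + 3·x^2/2 + 3·x + 3 + O(x^8).
The coefficient of x^7 is 1/1680.

Final answer: 1/1680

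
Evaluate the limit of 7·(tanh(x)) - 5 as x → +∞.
Evaluate the dominant behaviour as x → +∞; each term tends to a finite value or vanishes.
Limit = 2.

Final answer: 2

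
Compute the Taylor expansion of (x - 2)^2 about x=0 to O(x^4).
x^2 - 4·x + 4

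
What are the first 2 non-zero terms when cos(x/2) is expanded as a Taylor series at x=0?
1 - x^2/8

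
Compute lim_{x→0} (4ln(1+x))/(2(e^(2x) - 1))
Both numerator and denominator → 0 as x → 0; this is a 0/0 indeterminate form.
Expand each to leading order near x = 0: numerator ~ 4·x, denominator ~ 4·x.
The limit of the ratio is 1.

Final answer: 1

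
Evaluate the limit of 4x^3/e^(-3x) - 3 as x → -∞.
The quotient is an ∞/∞ indeterminate form as x → -∞.
Compare growth rates of the dominant terms (exponentials ≫ polynomials ≫ logarithms), or apply L'Hôpital's rule; the quotient → 0.
Adding the constant: 0 - 3 = -3. Limit = -3.

Final answer: -3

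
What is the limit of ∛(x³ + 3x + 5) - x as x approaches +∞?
This is an ∞ − ∞ indeterminate form.
Multiply by (A² + AB + B²)/(A² + AB + B²) where A = ∛(x³+3x + 5), B = x to use A³ − B³ = (A−B)(A²+AB+B²); the x³ terms cancel, leaving (3x + 5)/(A²+AB+B²) with denominator ~ 3x², so the limit is 0.
Limit = 0.

Final answer: 0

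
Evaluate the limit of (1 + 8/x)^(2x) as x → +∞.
As x → +∞: write (1 + 8/x)^(2x) = ((1 + 8/x)^x)^2 → (e^8)^2 = e^16.
Limit = e^(16).

Final answer: e^(16)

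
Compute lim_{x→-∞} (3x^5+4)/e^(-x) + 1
The quotient is an ∞/∞ indeterminate form as x → -∞.
Compare growth rates of the dominant terms (exponentials ≫ polynomials ≫ logarithms), or apply L'Hôpital's rule; the quotient → 0.
Adding the constant: 0 + 1 = 1. Limit = 1.

Final answer: 1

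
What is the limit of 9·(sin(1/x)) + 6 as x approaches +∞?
Evaluate the dominant behaviour as x → +∞; each term tends to a finite value or vanishes.
Limit = 6.

Final answer: 6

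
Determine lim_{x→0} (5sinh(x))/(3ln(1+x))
Both numerator and denominator → 0 as x → 0; this is a 0/0 indeterminate form.
Expand each to leading order near x = 0: numerator ~ 5·x, denominator ~ 3·x.
The limit of the ratio is 5/3.

Final answer: 5/3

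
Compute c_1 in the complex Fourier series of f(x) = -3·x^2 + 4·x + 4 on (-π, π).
Compute the real Fourier coefficients first: a_1 = 12, b_1 = 8.
Then c_1 = (a_1 − i·b_1)/2 = 6 - 4·i.

Final answer: 6 - 4·i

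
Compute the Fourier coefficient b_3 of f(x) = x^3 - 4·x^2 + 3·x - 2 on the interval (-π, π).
b_3 = (1/π) ∫_{-π}^{π} f(x)·sin(3x) dx.
Evaluate the integral (use parity and integration by parts as needed): b_3 = 14/9 + 2·π^2/3.

Final answer: 14/9 + 2·π^2/3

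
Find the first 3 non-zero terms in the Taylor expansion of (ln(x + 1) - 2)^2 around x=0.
3·x^2 - 4·x + 4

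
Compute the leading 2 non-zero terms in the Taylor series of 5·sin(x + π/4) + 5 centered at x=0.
5·√(2)·x/2 + 5·√(2)/2 + 5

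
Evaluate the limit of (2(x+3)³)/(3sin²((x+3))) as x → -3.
Both numerator and denominator → 0 as x → -3; this is a 0/0 indeterminate form.
Expand each to leading order near x = -3: numerator ~ 2·(x + 3)^3, denominator ~ 3·(x + 3)^2.
The limit of the ratio is 0.

Final answer: 0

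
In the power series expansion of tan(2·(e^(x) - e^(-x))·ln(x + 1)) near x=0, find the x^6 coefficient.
403/18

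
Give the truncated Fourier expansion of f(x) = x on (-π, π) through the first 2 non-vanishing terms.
2·sin(x) - sin(2·x)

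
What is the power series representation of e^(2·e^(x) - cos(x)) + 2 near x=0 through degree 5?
347·e·x^5/60 + 11·e·x^4/2 + 14·e·x^3/3 + 7·e·x^2/2 + 2·e·x + 2 + e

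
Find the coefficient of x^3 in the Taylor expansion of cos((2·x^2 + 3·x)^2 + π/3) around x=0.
Expand to order 3: cos((2·x^2 + 3·x)^2 + π/3) = -6·√(3)·x^3 - 9·√(3)·x^2/2 + 1/2 + O(x^4).
The coefficient of x^3 is -6·√(3).

Final answer: -6·√(3)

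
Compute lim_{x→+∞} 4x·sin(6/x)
As x → +∞: let u = 6/x → 0⁺; then 4·x·sin(6/x) = 4·6·sin(u)/u → 4·6·1 = 24.
Limit = 24.

Final answer: 24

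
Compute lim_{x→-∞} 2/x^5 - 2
Evaluate the dominant behaviour as x → -∞; each term tends to a finite value or vanishes.
Limit = -2.

Final answer: -2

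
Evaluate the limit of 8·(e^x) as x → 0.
Direct substitution at x = 0 gives 8.

Final answer: 8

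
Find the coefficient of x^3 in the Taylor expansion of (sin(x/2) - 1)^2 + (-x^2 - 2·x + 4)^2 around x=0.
Expand to order 3: (sin(x/2) - 1)^2 + (-x^2 - 2·x + 4)^2 = 97·x^3/24 - 15·x^2/4 - 17·x + 17 + O(x^4).
The coefficient of x^3 is 97/24.

Final answer: 97/24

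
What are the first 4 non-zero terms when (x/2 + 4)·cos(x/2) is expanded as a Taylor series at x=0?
-x^3/16 - x^2/2 + x/2 + 4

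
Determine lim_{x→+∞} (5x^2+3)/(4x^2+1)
This is an ∞/∞ indeterminate form as x → +∞.
Divide numerator and denominator by x^2 and let the lower-order terms vanish; the leading terms give 5/4.
Limit = 5/4.

Final answer: 5/4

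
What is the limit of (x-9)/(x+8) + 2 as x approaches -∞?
Evaluate the dominant behaviour as x → -∞; each term tends to a finite value or vanishes.
Limit = 3.

Final answer: 3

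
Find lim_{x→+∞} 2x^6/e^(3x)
This is an ∞/∞ indeterminate form as x → +∞.
The exponential denominator e^(3x) dominates the polynomial numerator (e^x ≫ x^6 as x → ∞), so the quotient → 0.
Limit = 0.

Final answer: 0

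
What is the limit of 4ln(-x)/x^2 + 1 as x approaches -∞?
The quotient is an ∞/∞ indeterminate form as x → -∞.
Compare growth rates of the dominant terms (exponentials ≫ polynomials ≫ logarithms), or apply L'Hôpital's rule; the quotient → 0.
Adding the constant: 0 + 1 = 1. Limit = 1.

Final answer: 1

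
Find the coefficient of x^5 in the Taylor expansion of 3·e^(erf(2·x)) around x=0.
Expand to order 5: 3·e^(erf(2·x)) = x^5·(-128/π^(3/2) + 128/(5·π^(5/2)) + 96/(5·√(π))) + x^4·(-64/π + 32/π^2) + x^3·(-16/√(π) + 32/π^(3/2)) + 24·x^2/π + 12·x/√(π) + 3 + O(x^6).
The coefficient of x^5 is -128/π^(3/2) + 128/(5·π^(5/2)) + 96/(5·√(π)).

Final answer: -128/π^(3/2) + 128/(5·π^(5/2)) + 96/(5·√(π))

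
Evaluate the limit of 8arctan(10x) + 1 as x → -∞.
Evaluate the dominant behaviour as x → -∞; each term tends to a finite value or vanishes.
Limit = 1 - 4·π.

Final answer: 1 - 4·π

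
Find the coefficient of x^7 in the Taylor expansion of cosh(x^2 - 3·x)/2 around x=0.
Expand to order 7: cosh(x^2 - 3·x)/2 = -101·x^7/80 + 261·x^6/160 - 9·x^5/4 + 31·x^4/16 - 3·x^3/2 + 9·x^2/4 + 1/2 + O(x^8).
The coefficient of x^7 is -101/80.

Final answer: -101/80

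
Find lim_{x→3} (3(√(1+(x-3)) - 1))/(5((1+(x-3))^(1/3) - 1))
Both numerator and denominator → 0 as x → 3; this is a 0/0 indeterminate form.
Expand each to leading order near x = 3: numerator ~ 3·(x - 3)/2, denominator ~ 5·(x - 3)/3.
The limit of the ratio is 9/10.

Final answer: 9/10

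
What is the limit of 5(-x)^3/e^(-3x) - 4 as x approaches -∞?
The quotient is an ∞/∞ indeterminate form as x → -∞.
Compare growth rates of the dominant terms (exponentials ≫ polynomials ≫ logarithms), or apply L'Hôpital's rule; the quotient → 0.
Adding the constant: 0 - 4 = -4. Limit = -4.

Final answer: -4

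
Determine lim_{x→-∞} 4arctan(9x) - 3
Evaluate the dominant behaviour as x → -∞; each term tends to a finite value or vanishes.
Limit = -2·π - 3.

Final answer: -2·π - 3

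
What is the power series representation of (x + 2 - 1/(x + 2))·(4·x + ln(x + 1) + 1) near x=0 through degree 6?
53·x^6/384 - 217·x^5/960 + 37·x^4/96 - 11·x^3/16 + 43·x^2/8 + 35·x/4 + 3/2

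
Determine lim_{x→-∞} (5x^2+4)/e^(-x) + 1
The quotient is an ∞/∞ indeterminate form as x → -∞.
Compare growth rates of the dominant terms (exponentials ≫ polynomials ≫ logarithms), or apply L'Hôpital's rule; the quotient → 0.
Adding the constant: 0 + 1 = 1. Limit = 1.

Final answer: 1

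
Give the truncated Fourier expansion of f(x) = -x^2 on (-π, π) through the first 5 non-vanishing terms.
4·cos(x) - cos(2·x) + 4·cos(3·x)/9 - cos(4·x)/4 - π^2/3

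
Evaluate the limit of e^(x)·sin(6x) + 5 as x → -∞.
Evaluate the dominant behaviour as x → -∞; each term tends to a finite value or vanishes.
Limit = 5.

Final answer: 5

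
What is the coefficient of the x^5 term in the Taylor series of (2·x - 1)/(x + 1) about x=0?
Expand to order 5: (2·x - 1)/(x + 1) = 3·x^5 - 3·x^4 + 3·x^3 - 3·x^2 + 3·x - 1 + O(x^6).
The coefficient of x^5 is 3.

Final answer: 3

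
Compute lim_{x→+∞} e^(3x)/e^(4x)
This is an ∞/∞ indeterminate form as x → +∞.
Rewrite e^(3x)/e^(4x) = e^((3−4)x) = e^(-x); the exponent coefficient is -1 < 0 so e^(-x) → 0.
Limit = 0.

Final answer: 0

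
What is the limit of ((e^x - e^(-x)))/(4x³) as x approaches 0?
Both numerator and denominator → 0 as x → 0; this is a 0/0 indeterminate form.
Expand each to leading order near x = 0: numerator ~ 2·x, denominator ~ 4·x^3.
The limit of the ratio is ∞.

Final answer: ∞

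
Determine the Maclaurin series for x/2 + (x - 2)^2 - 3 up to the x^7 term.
x^2 - 7·x/2 + 1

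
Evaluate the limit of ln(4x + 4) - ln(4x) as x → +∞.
This is an ∞ − ∞ indeterminate form.
Combine the logarithms: ln(4x+4) − ln(4x) = ln((4x+4)/(4x)) = ln(1 + 4/(4x)) → ln(1) = 0.
Limit = 0.

Final answer: 0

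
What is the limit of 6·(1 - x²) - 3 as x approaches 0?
Direct substitution at x = 0 gives 3.

Final answer: 3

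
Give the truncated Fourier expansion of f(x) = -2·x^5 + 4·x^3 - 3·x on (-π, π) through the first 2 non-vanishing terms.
(-534 - 4·π^4 + 88·π^2)·sin(x) + (-14·π^2 + 24 + 2·π^4)·sin(2·x)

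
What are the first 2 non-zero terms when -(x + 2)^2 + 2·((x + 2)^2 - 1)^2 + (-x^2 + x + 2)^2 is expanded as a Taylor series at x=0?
48·x + 18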